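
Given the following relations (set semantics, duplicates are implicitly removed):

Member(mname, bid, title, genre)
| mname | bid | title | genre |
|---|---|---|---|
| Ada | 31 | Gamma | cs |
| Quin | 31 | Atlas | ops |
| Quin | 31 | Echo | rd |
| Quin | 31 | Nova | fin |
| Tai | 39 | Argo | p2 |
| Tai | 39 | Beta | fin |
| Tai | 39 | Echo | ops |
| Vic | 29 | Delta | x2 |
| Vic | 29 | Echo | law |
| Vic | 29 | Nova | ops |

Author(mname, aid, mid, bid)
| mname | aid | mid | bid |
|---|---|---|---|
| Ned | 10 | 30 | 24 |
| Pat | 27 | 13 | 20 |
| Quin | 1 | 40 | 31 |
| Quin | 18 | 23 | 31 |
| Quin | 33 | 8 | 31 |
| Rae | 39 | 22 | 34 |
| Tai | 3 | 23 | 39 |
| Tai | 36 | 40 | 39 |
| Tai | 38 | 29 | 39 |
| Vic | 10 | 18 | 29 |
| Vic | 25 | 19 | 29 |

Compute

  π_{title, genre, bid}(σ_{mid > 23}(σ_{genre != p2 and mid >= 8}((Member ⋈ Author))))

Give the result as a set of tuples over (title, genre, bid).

{(Atlas, ops, 31), (Beta, fin, 39), (Echo, ops, 39), (Echo, rd, 31), (Nova, fin, 31)}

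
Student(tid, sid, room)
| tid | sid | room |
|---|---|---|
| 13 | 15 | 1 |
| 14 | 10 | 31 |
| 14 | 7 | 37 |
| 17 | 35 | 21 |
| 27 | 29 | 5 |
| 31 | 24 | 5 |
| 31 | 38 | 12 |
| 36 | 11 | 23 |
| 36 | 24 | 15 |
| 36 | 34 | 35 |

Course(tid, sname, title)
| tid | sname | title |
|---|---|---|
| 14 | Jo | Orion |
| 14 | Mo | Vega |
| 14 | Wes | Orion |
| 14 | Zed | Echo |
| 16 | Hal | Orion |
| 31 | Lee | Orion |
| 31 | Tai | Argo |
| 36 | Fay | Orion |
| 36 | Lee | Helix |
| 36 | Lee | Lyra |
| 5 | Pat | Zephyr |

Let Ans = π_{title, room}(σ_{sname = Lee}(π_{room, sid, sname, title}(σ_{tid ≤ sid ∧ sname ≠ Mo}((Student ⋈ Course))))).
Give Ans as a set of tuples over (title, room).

{(Orion, 12)}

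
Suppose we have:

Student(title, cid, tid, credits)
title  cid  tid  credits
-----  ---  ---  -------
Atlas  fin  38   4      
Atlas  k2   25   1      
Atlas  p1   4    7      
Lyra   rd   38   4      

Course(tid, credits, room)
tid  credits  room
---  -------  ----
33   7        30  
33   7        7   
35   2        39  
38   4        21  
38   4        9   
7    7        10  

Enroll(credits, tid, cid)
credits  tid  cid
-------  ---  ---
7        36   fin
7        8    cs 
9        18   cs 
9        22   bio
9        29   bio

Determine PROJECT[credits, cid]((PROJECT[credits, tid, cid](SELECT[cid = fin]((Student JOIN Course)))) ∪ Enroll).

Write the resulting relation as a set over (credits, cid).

{(4, fin), (7, cs), (7, fin), (9, bio), (9, cs)}

Natural join on tid, credits: {(Atlas, fin, 38, 4, 21), (Atlas, fin, 38, 4, 9), (Lyra, rd, 38, 4, 21), (Lyra, rd, 38, 4, 9)}
σ[cid = fin]: keep tuples satisfying cid = fin → {(Atlas, fin, 38, 4, 21), (Atlas, fin, 38, 4, 9)}
Projecting to credits, tid, cid (1 duplicate(s) eliminated): {(4, 38, fin)}
Union: {(4, 38, fin)} with {(7, 36, fin), (7, 8, cs), (9, 18, cs), (9, 22, bio), (9, 29, bio)} → {(4, 38, fin), (7, 36, fin), (7, 8, cs), (9, 18, cs), (9, 22, bio), (9, 29, bio)}
Projecting to credits, cid (1 duplicate(s) eliminated): {(4, fin), (7, cs), (7, fin), (9, bio), (9, cs)}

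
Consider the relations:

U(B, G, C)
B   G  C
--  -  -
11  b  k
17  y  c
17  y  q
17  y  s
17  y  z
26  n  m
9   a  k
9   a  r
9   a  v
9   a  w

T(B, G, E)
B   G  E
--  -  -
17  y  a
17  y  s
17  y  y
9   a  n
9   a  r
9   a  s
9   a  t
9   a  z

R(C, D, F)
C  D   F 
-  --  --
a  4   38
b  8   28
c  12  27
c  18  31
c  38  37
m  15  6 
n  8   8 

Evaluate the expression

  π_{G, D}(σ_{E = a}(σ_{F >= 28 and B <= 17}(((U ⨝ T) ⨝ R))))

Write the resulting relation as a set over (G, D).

{(y, 18), (y, 38)}

Joining U and T on B, G yields {(17, y, c, a), (17, y, c, s), (17, y, c, y), (17, y, q, a), (17, y, q, s), (17, y, q, y), (17, y, s, a), (17, y, s, s), (17, y, s, y), (17, y, z, a), (17, y, z, s), (17, y, z, y), (9, a, k, n), (9, a, k, r), (9, a, k, s), (9, a, k, t), (9, a, k, z), (9, a, r, n), (9, a, r, r), (9, a, r, s), (9, a, r, t), (9, a, r, z), (9, a, v, n), (9, a, v, r), (9, a, v, s), (9, a, v, t), (9, a, v, z), (9, a, w, n), (9, a, w, r), (9, a, w, s), (9, a, w, t), (9, a, w, z)}.
Joining (U ⨝ T) and R on C yields {(17, y, c, a, 12, 27), (17, y, c, a, 18, 31), (17, y, c, a, 38, 37), (17, y, c, s, 12, 27), (17, y, c, s, 18, 31), (17, y, c, s, 38, 37), (17, y, c, y, 12, 27), (17, y, c, y, 18, 31), (17, y, c, y, 38, 37)}.
Selection F >= 28 and B <= 17: {(17, y, c, a, 18, 31), (17, y, c, a, 38, 37), (17, y, c, s, 18, 31), (17, y, c, s, 38, 37), (17, y, c, y, 18, 31), (17, y, c, y, 38, 37)}
Selection E = a: {(17, y, c, a, 18, 31), (17, y, c, a, 38, 37)}
π_{G, D} gives {(y, 18), (y, 38)}.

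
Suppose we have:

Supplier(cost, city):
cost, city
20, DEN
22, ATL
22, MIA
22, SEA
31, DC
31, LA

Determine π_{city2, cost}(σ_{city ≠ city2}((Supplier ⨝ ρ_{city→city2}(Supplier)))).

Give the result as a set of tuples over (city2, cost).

{(ATL, 22), (DC, 31), (LA, 31), (MIA, 22), (SEA, 22)}

ρ[city→city2]: schema becomes (cost, city2); tuples unchanged.
Joining Supplier and ρ_{city→city2}(Supplier) on cost yields {(20, DEN, DEN), (22, ATL, ATL), (22, ATL, MIA), (22, ATL, SEA), (22, MIA, ATL), (22, MIA, MIA), (22, MIA, SEA), (22, SEA, ATL), (22, SEA, MIA), (22, SEA, SEA), (31, DC, DC), (31, DC, LA), (31, LA, DC), (31, LA, LA)}.
σ[city ≠ city2]: keep tuples satisfying city ≠ city2 → {(22, ATL, MIA), (22, ATL, SEA), (22, MIA, ATL), (22, MIA, SEA), (22, SEA, ATL), (22, SEA, MIA), (31, DC, LA), (31, LA, DC)}
Keep only column(s) city2, cost (3 duplicate(s) eliminated): {(ATL, 22), (DC, 31), (LA, 31), (MIA, 22), (SEA, 22)}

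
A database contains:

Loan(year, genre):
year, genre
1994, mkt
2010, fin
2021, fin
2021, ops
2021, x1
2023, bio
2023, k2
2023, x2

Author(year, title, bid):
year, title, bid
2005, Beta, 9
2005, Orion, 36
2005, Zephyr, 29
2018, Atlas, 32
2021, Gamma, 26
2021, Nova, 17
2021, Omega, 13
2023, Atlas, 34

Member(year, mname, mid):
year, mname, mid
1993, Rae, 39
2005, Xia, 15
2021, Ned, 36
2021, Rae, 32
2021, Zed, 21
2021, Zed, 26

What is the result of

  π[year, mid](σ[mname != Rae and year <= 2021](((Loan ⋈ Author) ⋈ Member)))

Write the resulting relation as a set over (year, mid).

{(2021, 21), (2021, 26), (2021, 36)}

Natural join on year: {(2021, fin, Gamma, 26), (2021, fin, Nova, 17), (2021, fin, Omega, 13), (2021, ops, Gamma, 26), (2021, ops, Nova, 17), (2021, ops, Omega, 13), (2021, x1, Gamma, 26), (2021, x1, Nova, 17), (2021, x1, Omega, 13), (2023, bio, Atlas, 34), (2023, k2, Atlas, 34), (2023, x2, Atlas, 34)}
Natural join on year: {(2021, fin, Gamma, 26, Ned, 36), (2021, fin, Gamma, 26, Rae, 32), (2021, fin, Gamma, 26, Zed, 21), (2021, fin, Gamma, 26, Zed, 26), (2021, fin, Nova, 17, Ned, 36), (2021, fin, Nova, 17, Rae, 32), (2021, fin, Nova, 17, Zed, 21), (2021, fin, Nova, 17, Zed, 26), (2021, fin, Omega, 13, Ned, 36), (2021, fin, Omega, 13, Rae, 32), (2021, fin, Omega, 13, Zed, 21), (2021, fin, Omega, 13, Zed, 26), (2021, ops, Gamma, 26, Ned, 36), (2021, ops, Gamma, 26, Rae, 32), (2021, ops, Gamma, 26, Zed, 21), (2021, ops, Gamma, 26, Zed, 26), (2021, ops, Nova, 17, Ned, 36), (2021, ops, Nova, 17, Rae, 32), (2021, ops, Nova, 17, Zed, 21), (2021, ops, Nova, 17, Zed, 26), (2021, ops, Omega, 13, Ned, 36), (2021, ops, Omega, 13, Rae, 32), (2021, ops, Omega, 13, Zed, 21), (2021, ops, Omega, 13, Zed, 26), (2021, x1, Gamma, 26, Ned, 36), (2021, x1, Gamma, 26, Rae, 32), (2021, x1, Gamma, 26, Zed, 21), (2021, x1, Gamma, 26, Zed, 26), (2021, x1, Nova, 17, Ned, 36), (2021, x1, Nova, 17, Rae, 32), (2021, x1, Nova, 17, Zed, 21), (2021, x1, Nova, 17, Zed, 26), (2021, x1, Omega, 13, Ned, 36), (2021, x1, Omega, 13, Rae, 32), (2021, x1, Omega, 13, Zed, 21), (2021, x1, Omega, 13, Zed, 26)}
σ[mname != Rae and year <= 2021]: keep tuples satisfying mname != Rae and year <= 2021 → {(2021, fin, Gamma, 26, Ned, 36), (2021, fin, Gamma, 26, Zed, 21), (2021, fin, Gamma, 26, Zed, 26), (2021, fin, Nova, 17, Ned, 36), (2021, fin, Nova, 17, Zed, 21), (2021, fin, Nova, 17, Zed, 26), (2021, fin, Omega, 13, Ned, 36), (2021, fin, Omega, 13, Zed, 21), (2021, fin, Omega, 13, Zed, 26), (2021, ops, Gamma, 26, Ned, 36), (2021, ops, Gamma, 26, Zed, 21), (2021, ops, Gamma, 26, Zed, 26), (2021, ops, Nova, 17, Ned, 36), (2021, ops, Nova, 17, Zed, 21), (2021, ops, Nova, 17, Zed, 26), (2021, ops, Omega, 13, Ned, 36), (2021, ops, Omega, 13, Zed, 21), (2021, ops, Omega, 13, Zed, 26), (2021, x1, Gamma, 26, Ned, 36), (2021, x1, Gamma, 26, Zed, 21), (2021, x1, Gamma, 26, Zed, 26), (2021, x1, Nova, 17, Ned, 36), (2021, x1, Nova, 17, Zed, 21), (2021, x1, Nova, 17, Zed, 26), (2021, x1, Omega, 13, Ned, 36), (2021, x1, Omega, 13, Zed, 21), (2021, x1, Omega, 13, Zed, 26)}
Keep only column(s) year, mid (24 duplicate(s) eliminated): {(2021, 21), (2021, 26), (2021, 36)}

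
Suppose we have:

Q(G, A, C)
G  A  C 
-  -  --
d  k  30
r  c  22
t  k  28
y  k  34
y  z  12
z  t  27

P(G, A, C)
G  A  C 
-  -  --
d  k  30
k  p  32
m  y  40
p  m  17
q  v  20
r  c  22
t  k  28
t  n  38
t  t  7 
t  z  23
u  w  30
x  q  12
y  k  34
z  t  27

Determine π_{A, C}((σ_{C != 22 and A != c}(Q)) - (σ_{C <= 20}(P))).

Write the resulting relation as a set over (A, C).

{(k, 28), (k, 30), (k, 34), (t, 27), (z, 12)}

σ[C != 22 and A != c]: keep tuples satisfying C != 22 and A != c → {(d, k, 30), (t, k, 28), (y, k, 34), (y, z, 12), (z, t, 27)}
σ[C <= 20]: keep tuples satisfying C <= 20 → {(p, m, 17), (q, v, 20), (t, t, 7), (x, q, 12)}
Difference: {(d, k, 30), (t, k, 28), (y, k, 34), (y, z, 12), (z, t, 27)} with {(p, m, 17), (q, v, 20), (t, t, 7), (x, q, 12)} → {(d, k, 30), (t, k, 28), (y, k, 34), (y, z, 12), (z, t, 27)}
Keep only column(s) A, C: {(k, 28), (k, 30), (k, 34), (t, 27), (z, 12)}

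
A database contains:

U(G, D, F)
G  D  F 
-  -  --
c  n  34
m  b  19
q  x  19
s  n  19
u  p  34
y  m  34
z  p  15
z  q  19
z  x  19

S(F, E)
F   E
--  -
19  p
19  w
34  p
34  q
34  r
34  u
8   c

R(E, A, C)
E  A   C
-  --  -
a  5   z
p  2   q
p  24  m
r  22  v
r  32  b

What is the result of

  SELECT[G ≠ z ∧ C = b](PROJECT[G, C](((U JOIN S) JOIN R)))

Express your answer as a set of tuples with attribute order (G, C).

Joining U and S on F yields {(c, n, 34, p), (c, n, 34, q), (c, n, 34, r), (c, n, 34, u), (m, b, 19, p), (m, b, 19, w), (q, x, 19, p), (q, x, 19, w), (s, n, 19, p), (s, n, 19, w), (u, p, 34, p), (u, p, 34, q), (u, p, 34, r), (u, p, 34, u), (y, m, 34, p), (y, m, 34, q), (y, m, 34, r), (y, m, 34, u), (z, q, 19, p), (z, q, 19, w), (z, x, 19, p), (z, x, 19, w)}.
Joining (U JOIN S) and R on E yields {(c, n, 34, p, 2, q), (c, n, 34, p, 24, m), (c, n, 34, r, 22, v), (c, n, 34, r, 32, b), (m, b, 19, p, 2, q), (m, b, 19, p, 24, m), (q, x, 19, p, 2, q), (q, x, 19, p, 24, m), (s, n, 19, p, 2, q), (s, n, 19, p, 24, m), (u, p, 34, p, 2, q), (u, p, 34, p, 24, m), (u, p, 34, r, 22, v), (u, p, 34, r, 32, b), (y, m, 34, p, 2, q), (y, m, 34, p, 24, m), (y, m, 34, r, 22, v), (y, m, 34, r, 32, b), (z, q, 19, p, 2, q), (z, q, 19, p, 24, m), (z, x, 19, p, 2, q), (z, x, 19, p, 24, m)}.
Projecting to G, C (2 duplicate(s) eliminated): {(c, b), (c, m), (c, q), (c, v), (m, m), (m, q), (q, m), (q, q), (s, m), (s, q), (u, b), (u, m), (u, q), (u, v), (y, b), (y, m), (y, q), (y, v), (z, m), (z, q)}
Apply σ_{G ≠ z ∧ C = b}; surviving tuples: {(c, b), (u, b), (y, b)}

{(c, b), (u, b), (y, b)}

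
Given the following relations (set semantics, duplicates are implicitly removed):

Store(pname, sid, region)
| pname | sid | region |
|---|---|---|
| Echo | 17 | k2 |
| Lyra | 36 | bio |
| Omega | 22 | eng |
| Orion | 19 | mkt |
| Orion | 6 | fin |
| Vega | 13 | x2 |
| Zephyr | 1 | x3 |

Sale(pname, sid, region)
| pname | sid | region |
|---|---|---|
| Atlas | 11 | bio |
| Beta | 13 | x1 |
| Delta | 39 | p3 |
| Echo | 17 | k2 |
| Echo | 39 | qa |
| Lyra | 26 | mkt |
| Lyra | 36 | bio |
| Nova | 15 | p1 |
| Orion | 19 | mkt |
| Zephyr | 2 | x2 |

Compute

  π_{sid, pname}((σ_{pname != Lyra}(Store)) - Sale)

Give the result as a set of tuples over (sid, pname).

σ[pname != Lyra]: keep tuples satisfying pname != Lyra → {(Echo, 17, k2), (Omega, 22, eng), (Orion, 19, mkt), (Orion, 6, fin), (Vega, 13, x2), (Zephyr, 1, x3)}
Difference: {(Echo, 17, k2), (Omega, 22, eng), (Orion, 19, mkt), (Orion, 6, fin), (Vega, 13, x2), (Zephyr, 1, x3)} with {(Atlas, 11, bio), (Beta, 13, x1), (Delta, 39, p3), (Echo, 17, k2), (Echo, 39, qa), (Lyra, 26, mkt), (Lyra, 36, bio), (Nova, 15, p1), (Orion, 19, mkt), (Zephyr, 2, x2)} → {(Omega, 22, eng), (Orion, 6, fin), (Vega, 13, x2), (Zephyr, 1, x3)}
Keep only column(s) sid, pname: {(1, Zephyr), (13, Vega), (22, Omega), (6, Orion)}

{(1, Zephyr), (13, Vega), (22, Omega), (6, Orion)}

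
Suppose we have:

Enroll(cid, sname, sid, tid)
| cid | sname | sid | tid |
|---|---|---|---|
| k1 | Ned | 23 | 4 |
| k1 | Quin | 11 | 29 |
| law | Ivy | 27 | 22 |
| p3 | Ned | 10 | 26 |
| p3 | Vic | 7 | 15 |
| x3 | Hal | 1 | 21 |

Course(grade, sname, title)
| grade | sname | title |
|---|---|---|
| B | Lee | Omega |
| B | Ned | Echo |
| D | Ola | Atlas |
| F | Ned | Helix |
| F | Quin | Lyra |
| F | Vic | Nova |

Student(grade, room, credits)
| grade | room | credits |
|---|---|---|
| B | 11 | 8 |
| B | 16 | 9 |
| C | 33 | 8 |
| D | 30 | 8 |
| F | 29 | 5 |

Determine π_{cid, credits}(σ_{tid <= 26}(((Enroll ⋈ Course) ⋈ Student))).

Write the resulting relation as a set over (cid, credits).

{(k1, 5), (k1, 8), (k1, 9), (p3, 5), (p3, 8), (p3, 9)}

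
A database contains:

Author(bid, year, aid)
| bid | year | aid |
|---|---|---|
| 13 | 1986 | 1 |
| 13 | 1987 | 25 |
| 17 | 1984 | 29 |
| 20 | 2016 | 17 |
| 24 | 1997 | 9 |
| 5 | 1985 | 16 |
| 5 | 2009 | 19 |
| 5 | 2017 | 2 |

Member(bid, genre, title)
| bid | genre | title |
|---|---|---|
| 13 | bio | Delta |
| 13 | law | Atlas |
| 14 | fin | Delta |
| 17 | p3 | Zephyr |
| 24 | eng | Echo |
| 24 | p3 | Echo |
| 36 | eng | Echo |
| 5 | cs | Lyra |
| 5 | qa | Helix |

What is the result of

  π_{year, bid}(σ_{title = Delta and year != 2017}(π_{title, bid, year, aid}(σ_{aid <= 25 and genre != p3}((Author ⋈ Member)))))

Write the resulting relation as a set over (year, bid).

{(1986, 13), (1987, 13)}

Natural join on bid: {(13, 1986, 1, bio, Delta), (13, 1986, 1, law, Atlas), (13, 1987, 25, bio, Delta), (13, 1987, 25, law, Atlas), (17, 1984, 29, p3, Zephyr), (24, 1997, 9, eng, Echo), (24, 1997, 9, p3, Echo), (5, 1985, 16, cs, Lyra), (5, 1985, 16, qa, Helix), (5, 2009, 19, cs, Lyra), (5, 2009, 19, qa, Helix), (5, 2017, 2, cs, Lyra), (5, 2017, 2, qa, Helix)}
σ[aid <= 25 and genre != p3]: keep tuples satisfying aid <= 25 and genre != p3 → {(13, 1986, 1, bio, Delta), (13, 1986, 1, law, Atlas), (13, 1987, 25, bio, Delta), (13, 1987, 25, law, Atlas), (24, 1997, 9, eng, Echo), (5, 1985, 16, cs, Lyra), (5, 1985, 16, qa, Helix), (5, 2009, 19, cs, Lyra), (5, 2009, 19, qa, Helix), (5, 2017, 2, cs, Lyra), (5, 2017, 2, qa, Helix)}
π_{title, bid, year, aid} gives {(Atlas, 13, 1986, 1), (Atlas, 13, 1987, 25), (Delta, 13, 1986, 1), (Delta, 13, 1987, 25), (Echo, 24, 1997, 9), (Helix, 5, 1985, 16), (Helix, 5, 2009, 19), (Helix, 5, 2017, 2), (Lyra, 5, 1985, 16), (Lyra, 5, 2009, 19), (Lyra, 5, 2017, 2)}.
σ[title = Delta and year != 2017]: keep tuples satisfying title = Delta and year != 2017 → {(Delta, 13, 1986, 1), (Delta, 13, 1987, 25)}
π_{year, bid} gives {(1986, 13), (1987, 13)}.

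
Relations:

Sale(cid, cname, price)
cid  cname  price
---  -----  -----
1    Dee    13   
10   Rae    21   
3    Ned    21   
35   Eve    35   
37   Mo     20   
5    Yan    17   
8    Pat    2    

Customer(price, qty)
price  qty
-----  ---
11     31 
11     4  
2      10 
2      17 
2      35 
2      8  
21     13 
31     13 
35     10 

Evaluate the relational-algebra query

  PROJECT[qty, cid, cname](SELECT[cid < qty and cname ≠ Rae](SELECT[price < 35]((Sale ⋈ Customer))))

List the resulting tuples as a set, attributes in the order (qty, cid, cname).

Sale ⋈ Customer (natural join on price): {(10, Rae, 21, 13), (3, Ned, 21, 13), (35, Eve, 35, 10), (8, Pat, 2, 10), (8, Pat, 2, 17), (8, Pat, 2, 35), (8, Pat, 2, 8)}
Selection price < 35: {(10, Rae, 21, 13), (3, Ned, 21, 13), (8, Pat, 2, 10), (8, Pat, 2, 17), (8, Pat, 2, 35), (8, Pat, 2, 8)}
Selection cid < qty and cname ≠ Rae: {(3, Ned, 21, 13), (8, Pat, 2, 10), (8, Pat, 2, 17), (8, Pat, 2, 35)}
π[qty, cid, cname]: project onto (qty, cid, cname) → {(10, 8, Pat), (13, 3, Ned), (17, 8, Pat), (35, 8, Pat)}

{(10, 8, Pat), (13, 3, Ned), (17, 8, Pat), (35, 8, Pat)}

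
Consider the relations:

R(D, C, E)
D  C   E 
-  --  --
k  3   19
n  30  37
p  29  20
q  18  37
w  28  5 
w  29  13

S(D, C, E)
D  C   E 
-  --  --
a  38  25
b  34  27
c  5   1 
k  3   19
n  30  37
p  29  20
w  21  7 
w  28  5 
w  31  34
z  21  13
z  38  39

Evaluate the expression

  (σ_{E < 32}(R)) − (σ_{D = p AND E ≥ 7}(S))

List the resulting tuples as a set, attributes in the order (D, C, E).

Selection E < 32: {(k, 3, 19), (p, 29, 20), (w, 28, 5), (w, 29, 13)}
Selection D = p AND E ≥ 7: {(p, 29, 20)}
Taking the difference: {(k, 3, 19), (w, 28, 5), (w, 29, 13)}

{(k, 3, 19), (w, 28, 5), (w, 29, 13)}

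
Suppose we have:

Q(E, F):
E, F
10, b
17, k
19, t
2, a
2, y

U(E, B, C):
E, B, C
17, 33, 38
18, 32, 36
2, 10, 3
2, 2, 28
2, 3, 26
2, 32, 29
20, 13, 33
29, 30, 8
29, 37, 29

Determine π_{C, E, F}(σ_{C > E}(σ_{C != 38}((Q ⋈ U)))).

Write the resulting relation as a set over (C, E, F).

{(26, 2, a), (26, 2, y), (28, 2, a), (28, 2, y), (29, 2, a), (29, 2, y), (3, 2, a), (3, 2, y)}

Joining Q and U on E yields {(17, k, 33, 38), (2, a, 10, 3), (2, a, 2, 28), (2, a, 3, 26), (2, a, 32, 29), (2, y, 10, 3), (2, y, 2, 28), (2, y, 3, 26), (2, y, 32, 29)}.
Filtering on C != 38 leaves {(2, a, 10, 3), (2, a, 2, 28), (2, a, 3, 26), (2, a, 32, 29), (2, y, 10, 3), (2, y, 2, 28), (2, y, 3, 26), (2, y, 32, 29)}.
Filtering on C > E leaves {(2, a, 10, 3), (2, a, 2, 28), (2, a, 3, 26), (2, a, 32, 29), (2, y, 10, 3), (2, y, 2, 28), (2, y, 3, 26), (2, y, 32, 29)}.
π[C, E, F]: project onto (C, E, F) → {(26, 2, a), (26, 2, y), (28, 2, a), (28, 2, y), (29, 2, a), (29, 2, y), (3, 2, a), (3, 2, y)}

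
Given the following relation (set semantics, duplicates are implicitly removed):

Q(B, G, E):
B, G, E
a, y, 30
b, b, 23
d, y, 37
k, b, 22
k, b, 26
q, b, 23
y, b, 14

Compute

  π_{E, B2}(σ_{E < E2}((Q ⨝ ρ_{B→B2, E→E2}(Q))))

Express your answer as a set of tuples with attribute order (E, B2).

{(14, b), (14, k), (14, q), (22, b), (22, k), (22, q), (23, k), (30, d)}

ρ[B→B2, E→E2]: schema becomes (B2, G, E2); tuples unchanged.
Natural join on G: {(a, y, 30, a, 30), (a, y, 30, d, 37), (b, b, 23, b, 23), (b, b, 23, k, 22), (b, b, 23, k, 26), (b, b, 23, q, 23), (b, b, 23, y, 14), (d, y, 37, a, 30), (d, y, 37, d, 37), (k, b, 22, b, 23), (k, b, 22, k, 22), (k, b, 22, k, 26), (k, b, 22, q, 23), (k, b, 22, y, 14), (k, b, 26, b, 23), (k, b, 26, k, 22), (k, b, 26, k, 26), (k, b, 26, q, 23), (k, b, 26, y, 14), (q, b, 23, b, 23), (q, b, 23, k, 22), (q, b, 23, k, 26), (q, b, 23, q, 23), (q, b, 23, y, 14), (y, b, 14, b, 23), (y, b, 14, k, 22), (y, b, 14, k, 26), (y, b, 14, q, 23), (y, b, 14, y, 14)}
Apply σ_{E < E2}; surviving tuples: {(a, y, 30, d, 37), (b, b, 23, k, 26), (k, b, 22, b, 23), (k, b, 22, k, 26), (k, b, 22, q, 23), (q, b, 23, k, 26), (y, b, 14, b, 23), (y, b, 14, k, 22), (y, b, 14, k, 26), (y, b, 14, q, 23)}
π_{E, B2} gives {(14, b), (14, k), (14, q), (22, b), (22, k), (22, q), (23, k), (30, d)} (2 duplicate(s) eliminated).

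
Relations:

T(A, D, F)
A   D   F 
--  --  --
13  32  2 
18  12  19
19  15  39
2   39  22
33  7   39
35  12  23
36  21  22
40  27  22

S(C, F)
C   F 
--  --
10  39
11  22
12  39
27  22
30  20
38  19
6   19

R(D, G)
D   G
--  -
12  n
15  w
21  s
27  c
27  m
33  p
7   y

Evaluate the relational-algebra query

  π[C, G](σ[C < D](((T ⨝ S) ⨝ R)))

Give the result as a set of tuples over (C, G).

Joining T and S on F yields {(18, 12, 19, 38), (18, 12, 19, 6), (19, 15, 39, 10), (19, 15, 39, 12), (2, 39, 22, 11), (2, 39, 22, 27), (33, 7, 39, 10), (33, 7, 39, 12), (36, 21, 22, 11), (36, 21, 22, 27), (40, 27, 22, 11), (40, 27, 22, 27)}.
Joining (T ⨝ S) and R on D yields {(18, 12, 19, 38, n), (18, 12, 19, 6, n), (19, 15, 39, 10, w), (19, 15, 39, 12, w), (33, 7, 39, 10, y), (33, 7, 39, 12, y), (36, 21, 22, 11, s), (36, 21, 22, 27, s), (40, 27, 22, 11, c), (40, 27, 22, 11, m), (40, 27, 22, 27, c), (40, 27, 22, 27, m)}.
σ[C < D]: keep tuples satisfying C < D → {(18, 12, 19, 6, n), (19, 15, 39, 10, w), (19, 15, 39, 12, w), (36, 21, 22, 11, s), (40, 27, 22, 11, c), (40, 27, 22, 11, m)}
π_{C, G} gives {(10, w), (11, c), (11, m), (11, s), (12, w), (6, n)}.

{(10, w), (11, c), (11, m), (11, s), (12, w), (6, n)}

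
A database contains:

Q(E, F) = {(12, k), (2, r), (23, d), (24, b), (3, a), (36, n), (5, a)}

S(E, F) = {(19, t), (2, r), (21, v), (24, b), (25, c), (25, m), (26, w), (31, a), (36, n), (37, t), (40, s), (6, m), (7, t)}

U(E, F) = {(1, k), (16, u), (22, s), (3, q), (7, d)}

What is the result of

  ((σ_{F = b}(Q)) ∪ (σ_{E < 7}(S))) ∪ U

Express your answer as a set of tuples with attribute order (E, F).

{(1, k), (16, u), (2, r), (22, s), (24, b), (3, q), (6, m), (7, d)}

σ[F = b]: keep tuples satisfying F = b → {(24, b)}
σ[E < 7]: keep tuples satisfying E < 7 → {(2, r), (6, m)}
Union: {(24, b)} with {(2, r), (6, m)} → {(2, r), (24, b), (6, m)}
Union: {(2, r), (24, b), (6, m)} with {(1, k), (16, u), (22, s), (3, q), (7, d)} → {(1, k), (16, u), (2, r), (22, s), (24, b), (3, q), (6, m), (7, d)}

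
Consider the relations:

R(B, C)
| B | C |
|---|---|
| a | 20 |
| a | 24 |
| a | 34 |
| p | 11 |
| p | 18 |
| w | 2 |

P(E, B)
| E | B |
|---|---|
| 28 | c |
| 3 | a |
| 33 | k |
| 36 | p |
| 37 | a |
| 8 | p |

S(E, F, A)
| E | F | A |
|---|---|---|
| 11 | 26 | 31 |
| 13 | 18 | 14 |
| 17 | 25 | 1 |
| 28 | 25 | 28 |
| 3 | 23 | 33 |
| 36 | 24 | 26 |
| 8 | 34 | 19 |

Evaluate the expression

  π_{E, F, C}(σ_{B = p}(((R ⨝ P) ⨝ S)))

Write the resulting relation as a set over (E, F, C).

Joining R and P on B yields {(a, 20, 3), (a, 20, 37), (a, 24, 3), (a, 24, 37), (a, 34, 3), (a, 34, 37), (p, 11, 36), (p, 11, 8), (p, 18, 36), (p, 18, 8)}.
Joining (R ⨝ P) and S on E yields {(a, 20, 3, 23, 33), (a, 24, 3, 23, 33), (a, 34, 3, 23, 33), (p, 11, 36, 24, 26), (p, 11, 8, 34, 19), (p, 18, 36, 24, 26), (p, 18, 8, 34, 19)}.
σ[B = p]: keep tuples satisfying B = p → {(p, 11, 36, 24, 26), (p, 11, 8, 34, 19), (p, 18, 36, 24, 26), (p, 18, 8, 34, 19)}
π_{E, F, C} gives {(36, 24, 11), (36, 24, 18), (8, 34, 11), (8, 34, 18)}.

{(36, 24, 11), (36, 24, 18), (8, 34, 11), (8, 34, 18)}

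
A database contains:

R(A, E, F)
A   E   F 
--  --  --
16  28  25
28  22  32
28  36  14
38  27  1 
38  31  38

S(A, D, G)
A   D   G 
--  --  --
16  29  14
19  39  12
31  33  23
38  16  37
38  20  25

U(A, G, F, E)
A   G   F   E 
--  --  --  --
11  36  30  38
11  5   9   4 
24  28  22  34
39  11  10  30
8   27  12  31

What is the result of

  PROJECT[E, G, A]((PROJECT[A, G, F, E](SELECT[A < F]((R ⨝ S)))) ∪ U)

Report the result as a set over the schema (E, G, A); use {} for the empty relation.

{(28, 14, 16), (30, 11, 39), (31, 27, 8), (34, 28, 24), (38, 36, 11), (4, 5, 11)}

R ⋈ S (natural join on A): {(16, 28, 25, 29, 14), (38, 27, 1, 16, 37), (38, 27, 1, 20, 25), (38, 31, 38, 16, 37), (38, 31, 38, 20, 25)}
Filtering on A < F leaves {(16, 28, 25, 29, 14)}.
π_{A, G, F, E} gives {(16, 14, 25, 28)}.
Set union of the two operands is {(11, 36, 30, 38), (11, 5, 9, 4), (16, 14, 25, 28), (24, 28, 22, 34), (39, 11, 10, 30), (8, 27, 12, 31)}.
π_{E, G, A} gives {(28, 14, 16), (30, 11, 39), (31, 27, 8), (34, 28, 24), (38, 36, 11), (4, 5, 11)}.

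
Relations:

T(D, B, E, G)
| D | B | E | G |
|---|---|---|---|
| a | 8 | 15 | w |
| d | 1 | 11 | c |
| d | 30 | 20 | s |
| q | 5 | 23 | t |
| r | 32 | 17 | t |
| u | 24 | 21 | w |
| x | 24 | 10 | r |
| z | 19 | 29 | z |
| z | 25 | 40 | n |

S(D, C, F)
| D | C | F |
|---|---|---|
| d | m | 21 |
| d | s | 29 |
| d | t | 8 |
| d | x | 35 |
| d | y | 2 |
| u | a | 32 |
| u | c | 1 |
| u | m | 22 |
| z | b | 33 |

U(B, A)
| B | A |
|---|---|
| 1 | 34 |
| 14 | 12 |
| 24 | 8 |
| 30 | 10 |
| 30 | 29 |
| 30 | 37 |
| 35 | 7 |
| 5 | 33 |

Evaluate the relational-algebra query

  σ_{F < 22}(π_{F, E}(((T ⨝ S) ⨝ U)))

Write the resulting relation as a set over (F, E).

Natural join on D: {(d, 1, 11, c, m, 21), (d, 1, 11, c, s, 29), (d, 1, 11, c, t, 8), (d, 1, 11, c, x, 35), (d, 1, 11, c, y, 2), (d, 30, 20, s, m, 21), (d, 30, 20, s, s, 29), (d, 30, 20, s, t, 8), (d, 30, 20, s, x, 35), (d, 30, 20, s, y, 2), (u, 24, 21, w, a, 32), (u, 24, 21, w, c, 1), (u, 24, 21, w, m, 22), (z, 19, 29, z, b, 33), (z, 25, 40, n, b, 33)}
Natural join on B: {(d, 1, 11, c, m, 21, 34), (d, 1, 11, c, s, 29, 34), (d, 1, 11, c, t, 8, 34), (d, 1, 11, c, x, 35, 34), (d, 1, 11, c, y, 2, 34), (d, 30, 20, s, m, 21, 10), (d, 30, 20, s, m, 21, 29), (d, 30, 20, s, m, 21, 37), (d, 30, 20, s, s, 29, 10), (d, 30, 20, s, s, 29, 29), (d, 30, 20, s, s, 29, 37), (d, 30, 20, s, t, 8, 10), (d, 30, 20, s, t, 8, 29), (d, 30, 20, s, t, 8, 37), (d, 30, 20, s, x, 35, 10), (d, 30, 20, s, x, 35, 29), (d, 30, 20, s, x, 35, 37), (d, 30, 20, s, y, 2, 10), (d, 30, 20, s, y, 2, 29), (d, 30, 20, s, y, 2, 37), (u, 24, 21, w, a, 32, 8), (u, 24, 21, w, c, 1, 8), (u, 24, 21, w, m, 22, 8)}
π[F, E]: project onto (F, E) (10 duplicate(s) eliminated) → {(1, 21), (2, 11), (2, 20), (21, 11), (21, 20), (22, 21), (29, 11), (29, 20), (32, 21), (35, 11), (35, 20), (8, 11), (8, 20)}
Apply σ_{F < 22}; surviving tuples: {(1, 21), (2, 11), (2, 20), (21, 11), (21, 20), (8, 11), (8, 20)}

{(1, 21), (2, 11), (2, 20), (21, 11), (21, 20), (8, 11), (8, 20)}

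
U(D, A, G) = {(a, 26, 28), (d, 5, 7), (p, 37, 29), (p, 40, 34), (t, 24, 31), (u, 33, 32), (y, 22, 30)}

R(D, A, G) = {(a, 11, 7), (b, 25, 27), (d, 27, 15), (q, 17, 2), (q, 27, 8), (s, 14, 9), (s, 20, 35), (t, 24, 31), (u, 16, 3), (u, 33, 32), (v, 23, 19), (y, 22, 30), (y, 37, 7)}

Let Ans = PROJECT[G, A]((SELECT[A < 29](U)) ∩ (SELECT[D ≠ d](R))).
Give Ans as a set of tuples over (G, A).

Filtering on A < 29 leaves {(a, 26, 28), (d, 5, 7), (t, 24, 31), (y, 22, 30)}.
Filtering on D ≠ d leaves {(a, 11, 7), (b, 25, 27), (q, 17, 2), (q, 27, 8), (s, 14, 9), (s, 20, 35), (t, 24, 31), (u, 16, 3), (u, 33, 32), (v, 23, 19), (y, 22, 30), (y, 37, 7)}.
Taking the intersection: {(t, 24, 31), (y, 22, 30)}
π_{G, A} gives {(30, 22), (31, 24)}.

{(30, 22), (31, 24)}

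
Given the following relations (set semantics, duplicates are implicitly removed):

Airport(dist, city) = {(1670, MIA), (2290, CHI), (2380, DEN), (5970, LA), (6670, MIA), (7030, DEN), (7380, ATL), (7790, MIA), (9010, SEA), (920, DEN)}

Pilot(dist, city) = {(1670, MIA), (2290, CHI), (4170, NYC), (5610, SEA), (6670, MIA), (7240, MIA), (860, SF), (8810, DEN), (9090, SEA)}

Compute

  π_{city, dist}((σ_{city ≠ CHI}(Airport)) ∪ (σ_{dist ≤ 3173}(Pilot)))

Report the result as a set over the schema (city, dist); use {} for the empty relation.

Apply σ_{city ≠ CHI}; surviving tuples: {(1670, MIA), (2380, DEN), (5970, LA), (6670, MIA), (7030, DEN), (7380, ATL), (7790, MIA), (9010, SEA), (920, DEN)}
Apply σ_{dist ≤ 3173}; surviving tuples: {(1670, MIA), (2290, CHI), (860, SF)}
Union: {(1670, MIA), (2380, DEN), (5970, LA), (6670, MIA), (7030, DEN), (7380, ATL), (7790, MIA), (9010, SEA), (920, DEN)} with {(1670, MIA), (2290, CHI), (860, SF)} → {(1670, MIA), (2290, CHI), (2380, DEN), (5970, LA), (6670, MIA), (7030, DEN), (7380, ATL), (7790, MIA), (860, SF), (9010, SEA), (920, DEN)}
Keep only column(s) city, dist: {(ATL, 7380), (CHI, 2290), (DEN, 2380), (DEN, 7030), (DEN, 920), (LA, 5970), (MIA, 1670), (MIA, 6670), (MIA, 7790), (SEA, 9010), (SF, 860)}

{(ATL, 7380), (CHI, 2290), (DEN, 2380), (DEN, 7030), (DEN, 920), (LA, 5970), (MIA, 1670), (MIA, 6670), (MIA, 7790), (SEA, 9010), (SF, 860)}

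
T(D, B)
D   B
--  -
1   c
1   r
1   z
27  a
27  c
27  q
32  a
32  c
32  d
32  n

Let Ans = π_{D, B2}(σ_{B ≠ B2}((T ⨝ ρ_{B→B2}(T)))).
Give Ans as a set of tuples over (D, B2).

{(1, c), (1, r), (1, z), (27, a), (27, c), (27, q), (32, a), (32, c), (32, d), (32, n)}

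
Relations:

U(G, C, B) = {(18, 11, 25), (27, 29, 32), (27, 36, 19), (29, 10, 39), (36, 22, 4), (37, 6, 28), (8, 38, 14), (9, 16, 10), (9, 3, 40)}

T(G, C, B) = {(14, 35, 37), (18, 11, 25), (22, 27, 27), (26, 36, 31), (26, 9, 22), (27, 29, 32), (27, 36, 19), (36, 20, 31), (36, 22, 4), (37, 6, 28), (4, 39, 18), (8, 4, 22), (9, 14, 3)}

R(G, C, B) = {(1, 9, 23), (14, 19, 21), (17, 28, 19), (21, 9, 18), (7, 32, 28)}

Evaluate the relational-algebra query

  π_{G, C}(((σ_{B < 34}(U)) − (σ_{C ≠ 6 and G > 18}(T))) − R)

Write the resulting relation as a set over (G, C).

{(18, 11), (37, 6), (8, 38), (9, 16)}

σ[B < 34]: keep tuples satisfying B < 34 → {(18, 11, 25), (27, 29, 32), (27, 36, 19), (36, 22, 4), (37, 6, 28), (8, 38, 14), (9, 16, 10)}
σ[C ≠ 6 and G > 18]: keep tuples satisfying C ≠ 6 and G > 18 → {(22, 27, 27), (26, 36, 31), (26, 9, 22), (27, 29, 32), (27, 36, 19), (36, 20, 31), (36, 22, 4)}
Set difference of the two operands is {(18, 11, 25), (37, 6, 28), (8, 38, 14), (9, 16, 10)}.
Set difference of the two operands is {(18, 11, 25), (37, 6, 28), (8, 38, 14), (9, 16, 10)}.
π[G, C]: project onto (G, C) → {(18, 11), (37, 6), (8, 38), (9, 16)}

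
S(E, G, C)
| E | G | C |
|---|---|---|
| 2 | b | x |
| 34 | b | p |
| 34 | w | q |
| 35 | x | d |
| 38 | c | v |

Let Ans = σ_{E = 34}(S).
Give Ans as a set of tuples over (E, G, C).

{(34, b, p), (34, w, q)}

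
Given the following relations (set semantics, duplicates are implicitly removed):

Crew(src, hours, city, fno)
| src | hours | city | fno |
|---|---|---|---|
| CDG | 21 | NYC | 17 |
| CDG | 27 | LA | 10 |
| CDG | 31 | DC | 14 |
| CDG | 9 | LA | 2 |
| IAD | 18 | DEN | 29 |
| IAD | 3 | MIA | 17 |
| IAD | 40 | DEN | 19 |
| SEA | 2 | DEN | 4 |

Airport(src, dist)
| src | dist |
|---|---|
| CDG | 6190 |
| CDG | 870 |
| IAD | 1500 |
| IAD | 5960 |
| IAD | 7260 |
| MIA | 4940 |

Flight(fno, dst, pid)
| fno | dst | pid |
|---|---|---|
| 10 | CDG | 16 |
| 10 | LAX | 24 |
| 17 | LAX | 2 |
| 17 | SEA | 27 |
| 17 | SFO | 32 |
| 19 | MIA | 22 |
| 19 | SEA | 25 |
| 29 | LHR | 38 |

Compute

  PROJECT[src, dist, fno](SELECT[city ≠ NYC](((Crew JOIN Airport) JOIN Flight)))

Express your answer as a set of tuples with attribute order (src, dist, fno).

Crew ⋈ Airport (natural join on src): {(CDG, 21, NYC, 17, 6190), (CDG, 21, NYC, 17, 870), (CDG, 27, LA, 10, 6190), (CDG, 27, LA, 10, 870), (CDG, 31, DC, 14, 6190), (CDG, 31, DC, 14, 870), (CDG, 9, LA, 2, 6190), (CDG, 9, LA, 2, 870), (IAD, 18, DEN, 29, 1500), (IAD, 18, DEN, 29, 5960), (IAD, 18, DEN, 29, 7260), (IAD, 3, MIA, 17, 1500), (IAD, 3, MIA, 17, 5960), (IAD, 3, MIA, 17, 7260), (IAD, 40, DEN, 19, 1500), (IAD, 40, DEN, 19, 5960), (IAD, 40, DEN, 19, 7260)}
(Crew JOIN Airport) ⋈ Flight (natural join on fno): {(CDG, 21, NYC, 17, 6190, LAX, 2), (CDG, 21, NYC, 17, 6190, SEA, 27), (CDG, 21, NYC, 17, 6190, SFO, 32), (CDG, 21, NYC, 17, 870, LAX, 2), (CDG, 21, NYC, 17, 870, SEA, 27), (CDG, 21, NYC, 17, 870, SFO, 32), (CDG, 27, LA, 10, 6190, CDG, 16), (CDG, 27, LA, 10, 6190, LAX, 24), (CDG, 27, LA, 10, 870, CDG, 16), (CDG, 27, LA, 10, 870, LAX, 24), (IAD, 18, DEN, 29, 1500, LHR, 38), (IAD, 18, DEN, 29, 5960, LHR, 38), (IAD, 18, DEN, 29, 7260, LHR, 38), (IAD, 3, MIA, 17, 1500, LAX, 2), (IAD, 3, MIA, 17, 1500, SEA, 27), (IAD, 3, MIA, 17, 1500, SFO, 32), (IAD, 3, MIA, 17, 5960, LAX, 2), (IAD, 3, MIA, 17, 5960, SEA, 27), (IAD, 3, MIA, 17, 5960, SFO, 32), (IAD, 3, MIA, 17, 7260, LAX, 2), (IAD, 3, MIA, 17, 7260, SEA, 27), (IAD, 3, MIA, 17, 7260, SFO, 32), (IAD, 40, DEN, 19, 1500, MIA, 22), (IAD, 40, DEN, 19, 1500, SEA, 25), (IAD, 40, DEN, 19, 5960, MIA, 22), (IAD, 40, DEN, 19, 5960, SEA, 25), (IAD, 40, DEN, 19, 7260, MIA, 22), (IAD, 40, DEN, 19, 7260, SEA, 25)}
Selection city ≠ NYC: {(CDG, 27, LA, 10, 6190, CDG, 16), (CDG, 27, LA, 10, 6190, LAX, 24), (CDG, 27, LA, 10, 870, CDG, 16), (CDG, 27, LA, 10, 870, LAX, 24), (IAD, 18, DEN, 29, 1500, LHR, 38), (IAD, 18, DEN, 29, 5960, LHR, 38), (IAD, 18, DEN, 29, 7260, LHR, 38), (IAD, 3, MIA, 17, 1500, LAX, 2), (IAD, 3, MIA, 17, 1500, SEA, 27), (IAD, 3, MIA, 17, 1500, SFO, 32), (IAD, 3, MIA, 17, 5960, LAX, 2), (IAD, 3, MIA, 17, 5960, SEA, 27), (IAD, 3, MIA, 17, 5960, SFO, 32), (IAD, 3, MIA, 17, 7260, LAX, 2), (IAD, 3, MIA, 17, 7260, SEA, 27), (IAD, 3, MIA, 17, 7260, SFO, 32), (IAD, 40, DEN, 19, 1500, MIA, 22), (IAD, 40, DEN, 19, 1500, SEA, 25), (IAD, 40, DEN, 19, 5960, MIA, 22), (IAD, 40, DEN, 19, 5960, SEA, 25), (IAD, 40, DEN, 19, 7260, MIA, 22), (IAD, 40, DEN, 19, 7260, SEA, 25)}
Keep only column(s) src, dist, fno (11 duplicate(s) eliminated): {(CDG, 6190, 10), (CDG, 870, 10), (IAD, 1500, 17), (IAD, 1500, 19), (IAD, 1500, 29), (IAD, 5960, 17), (IAD, 5960, 19), (IAD, 5960, 29), (IAD, 7260, 17), (IAD, 7260, 19), (IAD, 7260, 29)}

{(CDG, 6190, 10), (CDG, 870, 10), (IAD, 1500, 17), (IAD, 1500, 19), (IAD, 1500, 29), (IAD, 5960, 17), (IAD, 5960, 19), (IAD, 5960, 29), (IAD, 7260, 17), (IAD, 7260, 19), (IAD, 7260, 29)}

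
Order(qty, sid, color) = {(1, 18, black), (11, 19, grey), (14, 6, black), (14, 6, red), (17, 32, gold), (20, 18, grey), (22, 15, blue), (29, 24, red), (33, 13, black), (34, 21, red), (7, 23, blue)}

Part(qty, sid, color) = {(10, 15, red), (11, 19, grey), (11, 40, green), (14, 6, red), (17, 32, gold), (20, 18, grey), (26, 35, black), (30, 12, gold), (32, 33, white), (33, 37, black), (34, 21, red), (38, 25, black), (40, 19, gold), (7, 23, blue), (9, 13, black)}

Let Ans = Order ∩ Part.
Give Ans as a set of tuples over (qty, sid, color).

{(11, 19, grey), (14, 6, red), (17, 32, gold), (20, 18, grey), (34, 21, red), (7, 23, blue)}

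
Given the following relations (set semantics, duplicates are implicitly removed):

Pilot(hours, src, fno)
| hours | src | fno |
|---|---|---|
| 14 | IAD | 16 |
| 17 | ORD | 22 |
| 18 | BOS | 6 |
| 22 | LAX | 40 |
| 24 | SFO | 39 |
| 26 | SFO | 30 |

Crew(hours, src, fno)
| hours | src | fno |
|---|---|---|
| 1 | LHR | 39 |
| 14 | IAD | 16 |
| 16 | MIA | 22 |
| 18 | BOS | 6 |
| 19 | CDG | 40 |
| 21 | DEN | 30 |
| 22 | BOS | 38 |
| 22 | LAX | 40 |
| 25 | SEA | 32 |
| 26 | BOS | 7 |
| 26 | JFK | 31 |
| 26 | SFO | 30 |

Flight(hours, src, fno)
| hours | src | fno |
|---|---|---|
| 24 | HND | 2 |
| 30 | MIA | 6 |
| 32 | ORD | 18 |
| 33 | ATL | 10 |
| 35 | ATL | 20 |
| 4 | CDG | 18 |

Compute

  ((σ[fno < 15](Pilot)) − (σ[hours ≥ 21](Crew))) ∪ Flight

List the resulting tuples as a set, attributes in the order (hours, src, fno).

{(18, BOS, 6), (24, HND, 2), (30, MIA, 6), (32, ORD, 18), (33, ATL, 10), (35, ATL, 20), (4, CDG, 18)}

σ[fno < 15]: keep tuples satisfying fno < 15 → {(18, BOS, 6)}
σ[hours ≥ 21]: keep tuples satisfying hours ≥ 21 → {(21, DEN, 30), (22, BOS, 38), (22, LAX, 40), (25, SEA, 32), (26, BOS, 7), (26, JFK, 31), (26, SFO, 30)}
Set difference of the two operands is {(18, BOS, 6)}.
Set union of the two operands is {(18, BOS, 6), (24, HND, 2), (30, MIA, 6), (32, ORD, 18), (33, ATL, 10), (35, ATL, 20), (4, CDG, 18)}.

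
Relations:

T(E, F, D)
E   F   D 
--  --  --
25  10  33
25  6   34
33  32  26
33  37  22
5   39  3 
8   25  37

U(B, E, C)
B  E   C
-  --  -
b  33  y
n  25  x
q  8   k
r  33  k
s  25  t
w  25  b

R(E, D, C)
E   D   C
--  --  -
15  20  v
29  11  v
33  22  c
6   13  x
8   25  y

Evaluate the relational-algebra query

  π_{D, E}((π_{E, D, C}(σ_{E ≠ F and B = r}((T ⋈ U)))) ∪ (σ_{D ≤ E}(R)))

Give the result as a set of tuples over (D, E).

{(11, 29), (22, 33), (26, 33)}

Natural join on E: {(25, 10, 33, n, x), (25, 10, 33, s, t), (25, 10, 33, w, b), (25, 6, 34, n, x), (25, 6, 34, s, t), (25, 6, 34, w, b), (33, 32, 26, b, y), (33, 32, 26, r, k), (33, 37, 22, b, y), (33, 37, 22, r, k), (8, 25, 37, q, k)}
Apply σ_{E ≠ F and B = r}; surviving tuples: {(33, 32, 26, r, k), (33, 37, 22, r, k)}
Projecting to E, D, C: {(33, 22, k), (33, 26, k)}
Apply σ_{D ≤ E}; surviving tuples: {(29, 11, v), (33, 22, c)}
Taking the union: {(29, 11, v), (33, 22, c), (33, 22, k), (33, 26, k)}
Projecting to D, E (1 duplicate(s) eliminated): {(11, 29), (22, 33), (26, 33)}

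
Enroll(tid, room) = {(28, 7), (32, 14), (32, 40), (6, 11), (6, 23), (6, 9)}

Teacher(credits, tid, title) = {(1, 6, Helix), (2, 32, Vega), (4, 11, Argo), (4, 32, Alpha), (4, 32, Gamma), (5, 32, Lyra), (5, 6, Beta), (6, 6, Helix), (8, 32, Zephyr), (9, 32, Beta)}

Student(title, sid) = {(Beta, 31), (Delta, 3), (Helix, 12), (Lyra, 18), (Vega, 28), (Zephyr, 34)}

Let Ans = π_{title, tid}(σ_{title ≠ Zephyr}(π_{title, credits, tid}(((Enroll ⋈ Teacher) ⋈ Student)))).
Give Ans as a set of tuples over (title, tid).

Enroll ⋈ Teacher (natural join on tid): {(32, 14, 2, Vega), (32, 14, 4, Alpha), (32, 14, 4, Gamma), (32, 14, 5, Lyra), (32, 14, 8, Zephyr), (32, 14, 9, Beta), (32, 40, 2, Vega), (32, 40, 4, Alpha), (32, 40, 4, Gamma), (32, 40, 5, Lyra), (32, 40, 8, Zephyr), (32, 40, 9, Beta), (6, 11, 1, Helix), (6, 11, 5, Beta), (6, 11, 6, Helix), (6, 23, 1, Helix), (6, 23, 5, Beta), (6, 23, 6, Helix), (6, 9, 1, Helix), (6, 9, 5, Beta), (6, 9, 6, Helix)}
(Enroll ⋈ Teacher) ⋈ Student (natural join on title): {(32, 14, 2, Vega, 28), (32, 14, 5, Lyra, 18), (32, 14, 8, Zephyr, 34), (32, 14, 9, Beta, 31), (32, 40, 2, Vega, 28), (32, 40, 5, Lyra, 18), (32, 40, 8, Zephyr, 34), (32, 40, 9, Beta, 31), (6, 11, 1, Helix, 12), (6, 11, 5, Beta, 31), (6, 11, 6, Helix, 12), (6, 23, 1, Helix, 12), (6, 23, 5, Beta, 31), (6, 23, 6, Helix, 12), (6, 9, 1, Helix, 12), (6, 9, 5, Beta, 31), (6, 9, 6, Helix, 12)}
π_{title, credits, tid} gives {(Beta, 5, 6), (Beta, 9, 32), (Helix, 1, 6), (Helix, 6, 6), (Lyra, 5, 32), (Vega, 2, 32), (Zephyr, 8, 32)} (10 duplicate(s) eliminated).
Selection title ≠ Zephyr: {(Beta, 5, 6), (Beta, 9, 32), (Helix, 1, 6), (Helix, 6, 6), (Lyra, 5, 32), (Vega, 2, 32)}
π_{title, tid} gives {(Beta, 32), (Beta, 6), (Helix, 6), (Lyra, 32), (Vega, 32)} (1 duplicate(s) eliminated).

{(Beta, 32), (Beta, 6), (Helix, 6), (Lyra, 32), (Vega, 32)}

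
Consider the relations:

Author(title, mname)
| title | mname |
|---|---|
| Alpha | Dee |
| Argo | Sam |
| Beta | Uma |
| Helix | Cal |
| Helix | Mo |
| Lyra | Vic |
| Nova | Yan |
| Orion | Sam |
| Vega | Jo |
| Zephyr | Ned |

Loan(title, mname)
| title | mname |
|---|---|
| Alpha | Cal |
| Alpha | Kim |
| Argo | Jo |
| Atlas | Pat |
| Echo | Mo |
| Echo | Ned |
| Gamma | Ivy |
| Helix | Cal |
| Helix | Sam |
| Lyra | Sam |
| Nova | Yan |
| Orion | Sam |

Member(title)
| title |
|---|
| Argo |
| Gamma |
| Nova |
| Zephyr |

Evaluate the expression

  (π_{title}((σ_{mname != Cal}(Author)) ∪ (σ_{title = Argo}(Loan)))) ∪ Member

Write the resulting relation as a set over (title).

{Alpha, Argo, Beta, Gamma, Helix, Lyra, Nova, Orion, Vega, Zephyr}

Selection mname != Cal: {(Alpha, Dee), (Argo, Sam), (Beta, Uma), (Helix, Mo), (Lyra, Vic), (Nova, Yan), (Orion, Sam), (Vega, Jo), (Zephyr, Ned)}
Selection title = Argo: {(Argo, Jo)}
Taking the union: {(Alpha, Dee), (Argo, Jo), (Argo, Sam), (Beta, Uma), (Helix, Mo), (Lyra, Vic), (Nova, Yan), (Orion, Sam), (Vega, Jo), (Zephyr, Ned)}
Keep only column(s) title (1 duplicate(s) eliminated): {Alpha, Argo, Beta, Helix, Lyra, Nova, Orion, Vega, Zephyr}
Taking the union: {Alpha, Argo, Beta, Gamma, Helix, Lyra, Nova, Orion, Vega, Zephyr}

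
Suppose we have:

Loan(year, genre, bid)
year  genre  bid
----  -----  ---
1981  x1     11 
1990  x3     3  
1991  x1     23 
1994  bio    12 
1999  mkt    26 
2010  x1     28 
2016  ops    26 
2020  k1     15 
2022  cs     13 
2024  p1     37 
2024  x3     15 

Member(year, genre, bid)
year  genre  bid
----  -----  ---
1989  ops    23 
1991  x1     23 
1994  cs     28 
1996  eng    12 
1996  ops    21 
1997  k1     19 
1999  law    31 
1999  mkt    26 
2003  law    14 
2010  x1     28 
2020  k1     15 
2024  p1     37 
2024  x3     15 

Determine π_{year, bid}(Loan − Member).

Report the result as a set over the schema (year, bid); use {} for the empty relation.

Set difference of the two operands is {(1981, x1, 11), (1990, x3, 3), (1994, bio, 12), (2016, ops, 26), (2022, cs, 13)}.
Projecting to year, bid: {(1981, 11), (1990, 3), (1994, 12), (2016, 26), (2022, 13)}

{(1981, 11), (1990, 3), (1994, 12), (2016, 26), (2022, 13)}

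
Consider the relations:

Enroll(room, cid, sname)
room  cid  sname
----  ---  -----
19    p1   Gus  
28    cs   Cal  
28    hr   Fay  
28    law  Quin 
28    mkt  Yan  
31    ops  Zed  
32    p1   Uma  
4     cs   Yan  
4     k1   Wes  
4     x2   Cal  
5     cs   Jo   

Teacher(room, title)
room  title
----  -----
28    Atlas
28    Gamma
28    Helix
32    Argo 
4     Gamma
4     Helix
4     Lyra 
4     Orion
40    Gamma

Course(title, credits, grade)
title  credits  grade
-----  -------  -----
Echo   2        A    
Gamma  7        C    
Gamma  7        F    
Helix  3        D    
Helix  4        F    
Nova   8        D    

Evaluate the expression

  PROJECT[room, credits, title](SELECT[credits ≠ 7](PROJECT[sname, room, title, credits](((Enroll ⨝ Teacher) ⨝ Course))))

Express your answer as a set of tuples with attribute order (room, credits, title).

{(28, 3, Helix), (28, 4, Helix), (4, 3, Helix), (4, 4, Helix)}

Enroll ⋈ Teacher (natural join on room): {(28, cs, Cal, Atlas), (28, cs, Cal, Gamma), (28, cs, Cal, Helix), (28, hr, Fay, Atlas), (28, hr, Fay, Gamma), (28, hr, Fay, Helix), (28, law, Quin, Atlas), (28, law, Quin, Gamma), (28, law, Quin, Helix), (28, mkt, Yan, Atlas), (28, mkt, Yan, Gamma), (28, mkt, Yan, Helix), (32, p1, Uma, Argo), (4, cs, Yan, Gamma), (4, cs, Yan, Helix), (4, cs, Yan, Lyra), (4, cs, Yan, Orion), (4, k1, Wes, Gamma), (4, k1, Wes, Helix), (4, k1, Wes, Lyra), (4, k1, Wes, Orion), (4, x2, Cal, Gamma), (4, x2, Cal, Helix), (4, x2, Cal, Lyra), (4, x2, Cal, Orion)}
(Enroll ⨝ Teacher) ⋈ Course (natural join on title): {(28, cs, Cal, Gamma, 7, C), (28, cs, Cal, Gamma, 7, F), (28, cs, Cal, Helix, 3, D), (28, cs, Cal, Helix, 4, F), (28, hr, Fay, Gamma, 7, C), (28, hr, Fay, Gamma, 7, F), (28, hr, Fay, Helix, 3, D), (28, hr, Fay, Helix, 4, F), (28, law, Quin, Gamma, 7, C), (28, law, Quin, Gamma, 7, F), (28, law, Quin, Helix, 3, D), (28, law, Quin, Helix, 4, F), (28, mkt, Yan, Gamma, 7, C), (28, mkt, Yan, Gamma, 7, F), (28, mkt, Yan, Helix, 3, D), (28, mkt, Yan, Helix, 4, F), (4, cs, Yan, Gamma, 7, C), (4, cs, Yan, Gamma, 7, F), (4, cs, Yan, Helix, 3, D), (4, cs, Yan, Helix, 4, F), (4, k1, Wes, Gamma, 7, C), (4, k1, Wes, Gamma, 7, F), (4, k1, Wes, Helix, 3, D), (4, k1, Wes, Helix, 4, F), (4, x2, Cal, Gamma, 7, C), (4, x2, Cal, Gamma, 7, F), (4, x2, Cal, Helix, 3, D), (4, x2, Cal, Helix, 4, F)}
Keep only column(s) sname, room, title, credits (7 duplicate(s) eliminated): {(Cal, 28, Gamma, 7), (Cal, 28, Helix, 3), (Cal, 28, Helix, 4), (Cal, 4, Gamma, 7), (Cal, 4, Helix, 3), (Cal, 4, Helix, 4), (Fay, 28, Gamma, 7), (Fay, 28, Helix, 3), (Fay, 28, Helix, 4), (Quin, 28, Gamma, 7), (Quin, 28, Helix, 3), (Quin, 28, Helix, 4), (Wes, 4, Gamma, 7), (Wes, 4, Helix, 3), (Wes, 4, Helix, 4), (Yan, 28, Gamma, 7), (Yan, 28, Helix, 3), (Yan, 28, Helix, 4), (Yan, 4, Gamma, 7), (Yan, 4, Helix, 3), (Yan, 4, Helix, 4)}
σ[credits ≠ 7]: keep tuples satisfying credits ≠ 7 → {(Cal, 28, Helix, 3), (Cal, 28, Helix, 4), (Cal, 4, Helix, 3), (Cal, 4, Helix, 4), (Fay, 28, Helix, 3), (Fay, 28, Helix, 4), (Quin, 28, Helix, 3), (Quin, 28, Helix, 4), (Wes, 4, Helix, 3), (Wes, 4, Helix, 4), (Yan, 28, Helix, 3), (Yan, 28, Helix, 4), (Yan, 4, Helix, 3), (Yan, 4, Helix, 4)}
Keep only column(s) room, credits, title (10 duplicate(s) eliminated): {(28, 3, Helix), (28, 4, Helix), (4, 3, Helix), (4, 4, Helix)}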